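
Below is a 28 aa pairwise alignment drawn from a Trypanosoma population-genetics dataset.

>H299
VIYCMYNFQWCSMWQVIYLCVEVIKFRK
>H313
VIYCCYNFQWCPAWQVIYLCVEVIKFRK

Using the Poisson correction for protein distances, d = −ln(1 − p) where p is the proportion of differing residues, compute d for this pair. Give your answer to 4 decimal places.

Mismatches occur at site 5 (M/C), site 12 (S/P), site 13 (M/A).
p = 3/28 = 0.107143.
d = −ln(1 − 0.107143) = −ln(0.892857) = 0.1133.

0.1133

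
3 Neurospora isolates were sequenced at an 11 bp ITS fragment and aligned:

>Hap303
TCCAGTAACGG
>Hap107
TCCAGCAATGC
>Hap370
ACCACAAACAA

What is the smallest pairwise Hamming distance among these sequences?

Pairwise Hamming distances:
  Hap303 vs Hap107: 3
  Hap303 vs Hap370: 5
  Hap107 vs Hap370: 6
The smallest is 3, between Hap303 and Hap107.

3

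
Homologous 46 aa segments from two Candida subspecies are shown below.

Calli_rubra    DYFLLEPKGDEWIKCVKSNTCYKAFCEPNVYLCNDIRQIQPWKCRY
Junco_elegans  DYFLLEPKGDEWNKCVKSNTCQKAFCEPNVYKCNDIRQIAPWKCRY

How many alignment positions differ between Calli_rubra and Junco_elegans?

4

Mismatches occur at site 13 (I/N), site 22 (Y/Q), site 32 (L/K), site 40 (Q/A).
That gives 4 mismatches out of 46 aligned sites, so the Hamming distance is 4.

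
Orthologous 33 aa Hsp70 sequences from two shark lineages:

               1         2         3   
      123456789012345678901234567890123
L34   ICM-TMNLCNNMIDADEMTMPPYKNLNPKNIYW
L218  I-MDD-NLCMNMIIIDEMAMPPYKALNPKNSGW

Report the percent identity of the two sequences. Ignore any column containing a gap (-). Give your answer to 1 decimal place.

73.3%

Excluding the 3 gap columns leaves 30 comparable sites.
The sequences differ at positions 5 (T/D), 10 (N/M), 14 (D/I), 15 (A/I), 19 (T/A), 25 (N/A), 31 (I/S), 32 (Y/G).
22 of the 30 comparable sites match, so the percent identity is 22/30 × 100 = 73.3%.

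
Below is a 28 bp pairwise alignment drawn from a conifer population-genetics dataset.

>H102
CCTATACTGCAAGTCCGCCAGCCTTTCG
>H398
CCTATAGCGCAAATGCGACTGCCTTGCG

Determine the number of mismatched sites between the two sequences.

Differing sites — 7:C/G; 8:T/C; 13:G/A; 15:C/G; 18:C/A; 20:A/T; 26:T/G.
That gives 7 mismatches out of 28 aligned sites, so the Hamming distance is 7.

7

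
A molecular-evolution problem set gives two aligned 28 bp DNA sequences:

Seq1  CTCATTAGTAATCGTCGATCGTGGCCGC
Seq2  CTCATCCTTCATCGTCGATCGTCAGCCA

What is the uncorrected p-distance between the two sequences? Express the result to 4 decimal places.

Differing sites — 6:T/C; 7:A/C; 8:G/T; 10:A/C; 23:G/C; 24:G/A; 25:C/G; 27:G/C; 28:C/A.
There are 9 differences over 28 sites, so p = 9/28 = 0.3214.

0.3214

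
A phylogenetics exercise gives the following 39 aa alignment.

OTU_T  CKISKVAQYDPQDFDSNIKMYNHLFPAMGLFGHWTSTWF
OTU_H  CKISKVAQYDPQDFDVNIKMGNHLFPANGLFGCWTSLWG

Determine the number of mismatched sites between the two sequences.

Differing sites — 16:S/V; 21:Y/G; 28:M/N; 33:H/C; 37:T/L; 39:F/G.
That gives 6 mismatches out of 39 aligned sites, so the Hamming distance is 6.

6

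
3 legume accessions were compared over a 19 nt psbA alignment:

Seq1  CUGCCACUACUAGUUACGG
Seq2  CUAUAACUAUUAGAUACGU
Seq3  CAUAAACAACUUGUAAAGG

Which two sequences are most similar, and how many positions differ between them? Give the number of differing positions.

Pairwise Hamming distances:
  Seq1 vs Seq2: 6
  Seq1 vs Seq3: 8
  Seq2 vs Seq3: 10
The smallest is 6, between Seq1 and Seq2.

6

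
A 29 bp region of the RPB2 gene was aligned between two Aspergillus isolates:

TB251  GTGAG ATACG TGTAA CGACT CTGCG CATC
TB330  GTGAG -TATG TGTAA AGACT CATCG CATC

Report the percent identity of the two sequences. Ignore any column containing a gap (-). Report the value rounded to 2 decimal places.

Excluding the 1 gap column leaves 28 comparable sites.
Mismatches occur at site 9 (C↔T), site 16 (C↔A), site 22 (T↔A), site 23 (G↔T).
24 of the 28 comparable sites match, so the percent identity is 24/28 × 100 = 85.71%.

85.71%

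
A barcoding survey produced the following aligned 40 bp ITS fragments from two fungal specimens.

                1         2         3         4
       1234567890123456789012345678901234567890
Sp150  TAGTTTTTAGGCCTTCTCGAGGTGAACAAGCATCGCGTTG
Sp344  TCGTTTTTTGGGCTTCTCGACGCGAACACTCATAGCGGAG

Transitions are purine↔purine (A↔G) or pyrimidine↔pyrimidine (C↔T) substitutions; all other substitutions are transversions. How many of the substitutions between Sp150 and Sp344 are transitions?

1

The sequences differ at positions 2 (A/C, transversion), 9 (A/T, transversion), 12 (C/G, transversion), 21 (G/C, transversion), 23 (T/C, transition), 29 (A/C, transversion), 30 (G/T, transversion), 34 (C/A, transversion), 38 (T/G, transversion), 39 (T/A, transversion).
Of the 10 differences, 1 transition and 9 transversions, so the answer is 1.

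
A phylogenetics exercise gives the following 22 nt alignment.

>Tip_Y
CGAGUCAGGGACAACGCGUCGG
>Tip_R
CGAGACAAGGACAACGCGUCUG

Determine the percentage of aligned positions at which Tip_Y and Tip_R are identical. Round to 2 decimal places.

86.36%

The sequences differ at positions 5 (U/A), 8 (G/A), 21 (G/U).
19 of the 22 sites match, so the percent identity is 19/22 × 100 = 86.36%.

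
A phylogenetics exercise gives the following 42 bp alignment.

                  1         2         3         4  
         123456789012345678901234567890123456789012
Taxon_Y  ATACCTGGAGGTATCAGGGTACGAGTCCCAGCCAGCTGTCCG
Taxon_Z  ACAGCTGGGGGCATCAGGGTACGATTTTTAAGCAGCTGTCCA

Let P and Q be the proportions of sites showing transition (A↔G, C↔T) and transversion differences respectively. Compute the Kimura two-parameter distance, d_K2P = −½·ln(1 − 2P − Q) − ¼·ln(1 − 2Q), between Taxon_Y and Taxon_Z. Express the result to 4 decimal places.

0.3396

Differing sites — 2:T/C (Ti); 4:C/G (Tv); 9:A/G (Ti); 12:T/C (Ti); 25:G/T (Tv); 27:C/T (Ti); 28:C/T (Ti); 29:C/T (Ti); 31:G/A (Ti); 32:C/G (Tv); 42:G/A (Ti).
Of the 11 differences, 8 transitions and 3 transversions over 42 sites: P = 8/42 = 0.190476, Q = 3/42 = 0.071429.
d = −0.5·ln(0.547619) − 0.25·ln(0.857142) = −0.5·(-0.602175) − 0.25·(-0.154152) = 0.3396.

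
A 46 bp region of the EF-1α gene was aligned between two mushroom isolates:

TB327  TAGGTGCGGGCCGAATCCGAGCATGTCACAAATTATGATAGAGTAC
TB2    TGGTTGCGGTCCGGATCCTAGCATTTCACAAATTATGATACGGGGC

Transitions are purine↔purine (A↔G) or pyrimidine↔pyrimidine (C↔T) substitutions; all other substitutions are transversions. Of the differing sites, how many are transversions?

The sequences differ at positions 2 (A/G, transition), 4 (G/T, transversion), 10 (G/T, transversion), 14 (A/G, transition), 19 (G/T, transversion), 25 (G/T, transversion), 41 (G/C, transversion), 42 (A/G, transition), 44 (T/G, transversion), 45 (A/G, transition).
Of the 10 differences, 4 transitions and 6 transversions, so the answer is 6.

6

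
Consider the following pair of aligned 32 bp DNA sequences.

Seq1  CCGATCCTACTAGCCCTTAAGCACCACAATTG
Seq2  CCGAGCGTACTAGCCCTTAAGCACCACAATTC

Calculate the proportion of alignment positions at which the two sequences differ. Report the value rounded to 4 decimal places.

Differing sites — 5:T/G; 7:C/G; 32:G/C.
There are 3 differences over 32 sites, so p = 3/32 = 0.0938.

0.0938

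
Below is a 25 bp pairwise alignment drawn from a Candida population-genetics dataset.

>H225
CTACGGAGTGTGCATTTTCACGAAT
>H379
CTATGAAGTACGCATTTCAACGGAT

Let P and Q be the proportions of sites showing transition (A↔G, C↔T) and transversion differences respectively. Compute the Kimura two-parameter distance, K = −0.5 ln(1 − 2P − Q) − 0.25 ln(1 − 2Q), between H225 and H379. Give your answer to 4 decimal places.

0.3878

The sequences differ at positions 4 (C/T, transition), 6 (G/A, transition), 10 (G/A, transition), 11 (T/C, transition), 18 (T/C, transition), 19 (C/A, transversion), 23 (A/G, transition).
Of the 7 differences, 6 transitions and 1 transversion over 25 sites: P = 6/25 = 0.240000, Q = 1/25 = 0.040000.
d = −0.5·ln(0.480000) − 0.25·ln(0.920000) = −0.5·(-0.733969) − 0.25·(-0.083382) = 0.3878.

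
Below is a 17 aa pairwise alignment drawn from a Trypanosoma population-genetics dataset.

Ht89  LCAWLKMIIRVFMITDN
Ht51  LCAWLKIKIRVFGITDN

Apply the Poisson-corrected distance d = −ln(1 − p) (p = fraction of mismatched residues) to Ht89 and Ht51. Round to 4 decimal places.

0.1942

Differing sites — 7:M/I; 8:I/K; 13:M/G.
p = 3/17 = 0.176471.
d = −ln(1 − 0.176471) = −ln(0.823529) = 0.1942.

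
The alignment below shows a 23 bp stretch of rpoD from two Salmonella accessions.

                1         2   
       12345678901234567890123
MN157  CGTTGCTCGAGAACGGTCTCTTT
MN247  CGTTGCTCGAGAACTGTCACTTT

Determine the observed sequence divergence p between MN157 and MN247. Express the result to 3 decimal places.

Mismatches occur at site 15 (G/T), site 19 (T/A).
There are 2 differences over 23 sites, so p = 2/23 = 0.087.

0.087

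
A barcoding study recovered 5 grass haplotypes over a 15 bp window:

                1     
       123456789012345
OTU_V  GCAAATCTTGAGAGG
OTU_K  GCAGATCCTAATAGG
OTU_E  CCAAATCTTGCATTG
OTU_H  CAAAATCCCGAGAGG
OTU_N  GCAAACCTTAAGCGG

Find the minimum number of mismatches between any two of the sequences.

3

Pairwise Hamming distances:
  OTU_V vs OTU_K: 4
  OTU_V vs OTU_E: 5
  OTU_V vs OTU_H: 4
  OTU_V vs OTU_N: 3
  OTU_K vs OTU_E: 8
  OTU_K vs OTU_H: 6
  OTU_K vs OTU_N: 5
  OTU_E vs OTU_H: 7
  OTU_E vs OTU_N: 7
  OTU_H vs OTU_N: 7
The smallest is 3, between OTU_V and OTU_N.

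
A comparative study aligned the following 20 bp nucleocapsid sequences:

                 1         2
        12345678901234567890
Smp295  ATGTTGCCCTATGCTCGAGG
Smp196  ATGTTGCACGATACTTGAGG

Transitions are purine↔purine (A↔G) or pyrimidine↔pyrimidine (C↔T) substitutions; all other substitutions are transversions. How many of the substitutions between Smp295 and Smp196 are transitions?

Mismatches occur at site 8 (C→A, transversion), site 10 (T→G, transversion), site 13 (G→A, transition), site 16 (C→T, transition).
Of the 4 differences, 2 transitions and 2 transversions, so the answer is 2.

2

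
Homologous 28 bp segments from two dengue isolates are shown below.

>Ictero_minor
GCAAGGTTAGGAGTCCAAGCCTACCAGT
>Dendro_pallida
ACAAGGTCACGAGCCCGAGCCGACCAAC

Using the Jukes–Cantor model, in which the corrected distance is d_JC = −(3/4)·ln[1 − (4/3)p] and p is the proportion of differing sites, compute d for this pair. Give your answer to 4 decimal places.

0.3597

The sequences differ at positions 1 (G/A), 8 (T/C), 10 (G/C), 14 (T/C), 17 (A/G), 22 (T/G), 27 (G/A), 28 (T/C).
p = 8/28 = 0.285714.
d = −0.75 · ln(1 − (4/3)·0.285714) = −0.75 · ln(0.619048) = −0.75 · (-0.479572) = 0.3597.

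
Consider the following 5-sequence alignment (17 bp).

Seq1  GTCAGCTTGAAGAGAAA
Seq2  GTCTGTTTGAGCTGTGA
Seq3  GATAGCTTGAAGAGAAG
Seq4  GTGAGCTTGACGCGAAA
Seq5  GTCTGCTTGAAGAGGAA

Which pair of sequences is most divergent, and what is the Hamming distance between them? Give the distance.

Pairwise Hamming distances:
  Seq1 vs Seq2: 7
  Seq1 vs Seq3: 3
  Seq1 vs Seq4: 3
  Seq1 vs Seq5: 2
  Seq2 vs Seq3: 10
  Seq2 vs Seq4: 8
  Seq2 vs Seq5: 6
  Seq3 vs Seq4: 5
  Seq3 vs Seq5: 5
  Seq4 vs Seq5: 5
The largest is 10, between Seq2 and Seq3.

10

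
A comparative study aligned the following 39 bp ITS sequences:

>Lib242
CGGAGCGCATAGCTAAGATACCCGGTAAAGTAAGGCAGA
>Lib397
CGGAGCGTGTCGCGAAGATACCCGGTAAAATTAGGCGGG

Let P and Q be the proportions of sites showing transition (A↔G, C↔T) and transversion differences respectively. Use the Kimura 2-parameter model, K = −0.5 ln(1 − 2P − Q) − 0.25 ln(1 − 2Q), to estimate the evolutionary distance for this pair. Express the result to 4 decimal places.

0.2445

Differing sites — 8:C/T (Ti); 9:A/G (Ti); 11:A/C (Tv); 14:T/G (Tv); 30:G/A (Ti); 32:A/T (Tv); 37:A/G (Ti); 39:A/G (Ti).
Of the 8 differences, 5 transitions and 3 transversions over 39 sites: P = 5/39 = 0.128205, Q = 3/39 = 0.076923.
d = −0.5·ln(0.666667) − 0.25·ln(0.846154) = −0.5·(-0.405465) − 0.25·(-0.167054) = 0.2445.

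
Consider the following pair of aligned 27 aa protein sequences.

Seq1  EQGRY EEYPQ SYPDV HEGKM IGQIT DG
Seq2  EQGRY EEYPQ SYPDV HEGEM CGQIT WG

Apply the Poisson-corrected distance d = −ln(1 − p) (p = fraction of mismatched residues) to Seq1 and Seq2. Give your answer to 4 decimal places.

Differing sites — 19:K/E; 21:I/C; 26:D/W.
p = 3/27 = 0.111111.
d = −ln(1 − 0.111111) = −ln(0.888889) = 0.1178.

0.1178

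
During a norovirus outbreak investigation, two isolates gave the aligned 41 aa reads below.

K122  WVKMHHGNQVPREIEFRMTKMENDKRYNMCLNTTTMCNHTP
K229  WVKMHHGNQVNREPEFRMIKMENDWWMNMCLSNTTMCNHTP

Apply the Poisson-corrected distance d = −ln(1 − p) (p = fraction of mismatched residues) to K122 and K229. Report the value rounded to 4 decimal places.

0.2171

Differing sites — 11:P/N; 14:I/P; 19:T/I; 25:K/W; 26:R/W; 27:Y/M; 32:N/S; 33:T/N.
p = 8/41 = 0.195122.
d = −ln(1 − 0.195122) = −ln(0.804878) = 0.2171.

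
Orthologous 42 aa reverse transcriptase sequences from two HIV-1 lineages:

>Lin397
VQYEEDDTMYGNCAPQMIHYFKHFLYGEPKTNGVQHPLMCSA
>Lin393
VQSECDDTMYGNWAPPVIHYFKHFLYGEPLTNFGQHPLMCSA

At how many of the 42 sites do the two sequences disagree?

8

Mismatches occur at site 3 (Y↔S), site 5 (E↔C), site 13 (C↔W), site 16 (Q↔P), site 17 (M↔V), site 30 (K↔L), site 33 (G↔F), site 34 (V↔G).
That gives 8 mismatches out of 42 aligned sites, so the Hamming distance is 8.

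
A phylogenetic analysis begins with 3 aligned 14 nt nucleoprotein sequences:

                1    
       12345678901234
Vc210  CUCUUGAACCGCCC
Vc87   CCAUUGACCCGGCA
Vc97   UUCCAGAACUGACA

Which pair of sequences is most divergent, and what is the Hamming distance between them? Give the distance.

Pairwise Hamming distances:
  Vc210 vs Vc87: 5
  Vc210 vs Vc97: 6
  Vc87 vs Vc97: 8
The largest is 8, between Vc87 and Vc97.

8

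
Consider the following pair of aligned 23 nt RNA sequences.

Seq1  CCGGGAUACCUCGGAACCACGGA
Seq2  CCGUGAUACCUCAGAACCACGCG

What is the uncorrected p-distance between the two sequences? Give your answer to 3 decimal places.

Differing sites — 4:G/U; 13:G/A; 22:G/C; 23:A/G.
There are 4 differences over 23 sites, so p = 4/23 = 0.174.

0.174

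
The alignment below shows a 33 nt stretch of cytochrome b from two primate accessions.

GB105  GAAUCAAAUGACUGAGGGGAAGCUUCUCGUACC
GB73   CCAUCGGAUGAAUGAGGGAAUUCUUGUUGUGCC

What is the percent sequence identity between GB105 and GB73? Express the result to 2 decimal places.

66.67%

The sequences differ at positions 1 (G/C), 2 (A/C), 6 (A/G), 7 (A/G), 12 (C/A), 19 (G/A), 21 (A/U), 22 (G/U), 26 (C/G), 28 (C/U), 31 (A/G).
22 of the 33 sites match, so the percent identity is 22/33 × 100 = 66.67%.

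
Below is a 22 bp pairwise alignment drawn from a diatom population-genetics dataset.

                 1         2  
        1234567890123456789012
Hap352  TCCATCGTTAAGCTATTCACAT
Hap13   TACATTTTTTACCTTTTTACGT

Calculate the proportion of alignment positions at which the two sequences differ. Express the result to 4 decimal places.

The sequences differ at positions 2 (C/A), 6 (C/T), 7 (G/T), 10 (A/T), 12 (G/C), 15 (A/T), 18 (C/T), 21 (A/G).
There are 8 differences over 22 sites, so p = 8/22 = 0.3636.

0.3636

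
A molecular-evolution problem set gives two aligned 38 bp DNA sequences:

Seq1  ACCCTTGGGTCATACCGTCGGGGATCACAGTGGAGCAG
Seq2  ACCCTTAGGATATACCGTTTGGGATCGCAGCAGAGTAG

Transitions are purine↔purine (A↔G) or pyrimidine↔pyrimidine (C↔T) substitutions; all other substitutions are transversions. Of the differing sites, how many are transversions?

Mismatches occur at site 7 (G→A, transition), site 10 (T→A, transversion), site 11 (C→T, transition), site 19 (C→T, transition), site 20 (G→T, transversion), site 27 (A→G, transition), site 31 (T→C, transition), site 32 (G→A, transition), site 36 (C→T, transition).
Of the 9 differences, 7 transitions and 2 transversions, so the answer is 2.

2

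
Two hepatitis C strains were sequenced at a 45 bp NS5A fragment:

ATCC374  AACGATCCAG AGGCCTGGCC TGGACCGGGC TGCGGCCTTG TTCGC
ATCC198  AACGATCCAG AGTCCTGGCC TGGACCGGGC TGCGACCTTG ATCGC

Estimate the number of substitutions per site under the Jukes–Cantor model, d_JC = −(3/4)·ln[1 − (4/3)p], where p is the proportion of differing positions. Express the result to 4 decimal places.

0.0698

The sequences differ at positions 13 (G/T), 35 (G/A), 41 (T/A).
p = 3/45 = 0.066667.
d = −0.75 · ln(1 − (4/3)·0.066667) = −0.75 · ln(0.911111) = −0.75 · (-0.093091) = 0.0698.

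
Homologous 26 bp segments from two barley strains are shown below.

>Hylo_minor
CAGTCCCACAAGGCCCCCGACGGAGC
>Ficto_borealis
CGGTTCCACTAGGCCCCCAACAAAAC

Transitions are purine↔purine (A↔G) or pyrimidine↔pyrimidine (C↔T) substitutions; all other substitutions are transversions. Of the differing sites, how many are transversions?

The sequences differ at positions 2 (A/G, transition), 5 (C/T, transition), 10 (A/T, transversion), 19 (G/A, transition), 22 (G/A, transition), 23 (G/A, transition), 25 (G/A, transition).
Of the 7 differences, 6 transitions and 1 transversion, so the answer is 1.

1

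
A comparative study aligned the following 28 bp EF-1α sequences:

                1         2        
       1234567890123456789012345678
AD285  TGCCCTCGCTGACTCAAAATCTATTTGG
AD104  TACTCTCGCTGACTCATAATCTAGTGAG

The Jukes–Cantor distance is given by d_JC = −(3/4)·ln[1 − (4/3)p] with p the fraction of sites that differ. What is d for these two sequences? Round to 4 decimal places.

Differing sites — 2:G/A; 4:C/T; 17:A/T; 24:T/G; 26:T/G; 27:G/A.
p = 6/28 = 0.214286.
d = −0.75 · ln(1 − (4/3)·0.214286) = −0.75 · ln(0.714285) = −0.75 · (-0.336473) = 0.2524.

0.2524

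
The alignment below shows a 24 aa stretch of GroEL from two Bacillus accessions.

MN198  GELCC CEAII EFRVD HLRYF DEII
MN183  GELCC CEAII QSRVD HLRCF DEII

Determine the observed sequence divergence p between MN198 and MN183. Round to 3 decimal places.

Mismatches occur at site 11 (E↔Q), site 12 (F↔S), site 19 (Y↔C).
There are 3 differences over 24 sites, so p = 3/24 = 0.125.

0.125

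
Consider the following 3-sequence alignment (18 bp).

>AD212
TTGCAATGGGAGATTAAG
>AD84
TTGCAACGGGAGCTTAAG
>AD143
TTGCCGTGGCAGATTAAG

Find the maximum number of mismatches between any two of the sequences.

Pairwise Hamming distances:
  AD212 vs AD84: 2
  AD212 vs AD143: 3
  AD84 vs AD143: 5
The largest is 5, between AD84 and AD143.

5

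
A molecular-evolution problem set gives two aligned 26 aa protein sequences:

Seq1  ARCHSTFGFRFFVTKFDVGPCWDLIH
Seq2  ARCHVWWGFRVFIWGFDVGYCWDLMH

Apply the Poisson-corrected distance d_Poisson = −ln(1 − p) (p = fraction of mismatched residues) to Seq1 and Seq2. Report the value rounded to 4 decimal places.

Differing sites — 5:S/V; 6:T/W; 7:F/W; 11:F/V; 13:V/I; 14:T/W; 15:K/G; 20:P/Y; 25:I/M.
p = 9/26 = 0.346154.
d = −ln(1 − 0.346154) = −ln(0.653846) = 0.4249.

0.4249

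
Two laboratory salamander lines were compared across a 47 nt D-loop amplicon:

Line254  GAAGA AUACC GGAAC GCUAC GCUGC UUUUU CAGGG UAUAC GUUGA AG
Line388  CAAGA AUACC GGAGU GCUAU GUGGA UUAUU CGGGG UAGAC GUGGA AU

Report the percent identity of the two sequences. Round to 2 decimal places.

Mismatches occur at site 1 (G/C), site 14 (A/G), site 15 (C/U), site 20 (C/U), site 22 (C/U), site 23 (U/G), site 25 (C/A), site 28 (U/A), site 32 (A/G), site 38 (U/G), site 43 (U/G), site 47 (G/U).
35 of the 47 sites match, so the percent identity is 35/47 × 100 = 74.47%.

74.47%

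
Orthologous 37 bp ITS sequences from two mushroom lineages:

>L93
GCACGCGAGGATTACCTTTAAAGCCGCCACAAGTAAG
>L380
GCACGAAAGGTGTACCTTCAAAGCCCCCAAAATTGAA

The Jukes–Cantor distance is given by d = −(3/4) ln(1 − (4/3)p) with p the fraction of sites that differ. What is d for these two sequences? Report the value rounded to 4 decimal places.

Differing sites — 6:C/A; 7:G/A; 11:A/T; 12:T/G; 19:T/C; 26:G/C; 30:C/A; 33:G/T; 35:A/G; 37:G/A.
p = 10/37 = 0.270270.
d = −0.75 · ln(1 − (4/3)·0.270270) = −0.75 · ln(0.639640) = −0.75 · (-0.446850) = 0.3351.

0.3351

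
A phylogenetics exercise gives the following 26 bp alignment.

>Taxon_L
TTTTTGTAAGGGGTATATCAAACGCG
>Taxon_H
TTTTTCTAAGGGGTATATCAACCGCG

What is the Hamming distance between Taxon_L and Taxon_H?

Differing sites — 6:G/C; 22:A/C.
That gives 2 mismatches out of 26 aligned sites, so the Hamming distance is 2.

2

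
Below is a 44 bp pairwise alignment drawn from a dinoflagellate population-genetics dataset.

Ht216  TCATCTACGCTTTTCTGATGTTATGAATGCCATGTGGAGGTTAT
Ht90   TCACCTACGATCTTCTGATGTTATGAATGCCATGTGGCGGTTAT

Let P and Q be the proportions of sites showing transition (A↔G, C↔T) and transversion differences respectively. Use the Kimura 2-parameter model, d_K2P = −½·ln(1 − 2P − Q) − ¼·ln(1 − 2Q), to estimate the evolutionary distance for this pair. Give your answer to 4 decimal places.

0.0971

The sequences differ at positions 4 (T/C, transition), 10 (C/A, transversion), 12 (T/C, transition), 38 (A/C, transversion).
Of the 4 differences, 2 transitions and 2 transversions over 44 sites: P = 2/44 = 0.045455, Q = 2/44 = 0.045455.
d = −0.5·ln(0.863635) − 0.25·ln(0.909090) = −0.5·(-0.146605) − 0.25·(-0.095311) = 0.0971.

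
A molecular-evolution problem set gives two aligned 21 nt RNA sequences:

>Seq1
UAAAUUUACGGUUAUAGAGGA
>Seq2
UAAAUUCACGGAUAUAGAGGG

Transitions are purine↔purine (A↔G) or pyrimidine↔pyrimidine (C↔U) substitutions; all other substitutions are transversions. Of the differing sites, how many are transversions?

1

Differing sites — 7:U/C (Ti); 12:U/A (Tv); 21:A/G (Ti).
Of the 3 differences, 2 transitions and 1 transversion, so the answer is 1.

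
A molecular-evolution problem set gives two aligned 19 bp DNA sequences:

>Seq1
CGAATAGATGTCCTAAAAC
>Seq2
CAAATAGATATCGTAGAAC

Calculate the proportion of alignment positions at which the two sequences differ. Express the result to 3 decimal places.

Mismatches occur at site 2 (G→A), site 10 (G→A), site 13 (C→G), site 16 (A→G).
There are 4 differences over 19 sites, so p = 4/19 = 0.211.

0.211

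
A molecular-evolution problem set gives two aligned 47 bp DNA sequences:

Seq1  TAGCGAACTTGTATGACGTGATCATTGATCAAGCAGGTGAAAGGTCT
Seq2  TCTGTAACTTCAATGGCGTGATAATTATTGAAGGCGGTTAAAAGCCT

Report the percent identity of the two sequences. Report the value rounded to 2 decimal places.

65.96%

Differing sites — 2:A/C; 3:G/T; 4:C/G; 5:G/T; 11:G/C; 12:T/A; 16:A/G; 23:C/A; 27:G/A; 28:A/T; 30:C/G; 34:C/G; 35:A/C; 39:G/T; 43:G/A; 45:T/C.
31 of the 47 sites match, so the percent identity is 31/47 × 100 = 65.96%.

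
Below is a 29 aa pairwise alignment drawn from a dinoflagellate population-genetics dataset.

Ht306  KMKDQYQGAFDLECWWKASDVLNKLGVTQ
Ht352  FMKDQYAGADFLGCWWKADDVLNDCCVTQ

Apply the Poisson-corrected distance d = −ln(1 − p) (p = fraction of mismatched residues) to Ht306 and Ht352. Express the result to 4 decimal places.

0.3716

The sequences differ at positions 1 (K/F), 7 (Q/A), 10 (F/D), 11 (D/F), 13 (E/G), 19 (S/D), 24 (K/D), 25 (L/C), 26 (G/C).
p = 9/29 = 0.310345.
d = −ln(1 − 0.310345) = −ln(0.689655) = 0.3716.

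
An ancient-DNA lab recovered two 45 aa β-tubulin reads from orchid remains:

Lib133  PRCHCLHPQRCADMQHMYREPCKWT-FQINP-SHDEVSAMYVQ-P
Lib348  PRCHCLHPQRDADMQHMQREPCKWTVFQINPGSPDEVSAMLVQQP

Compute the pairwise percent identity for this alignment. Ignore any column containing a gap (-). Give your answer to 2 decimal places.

Excluding the 3 gap columns leaves 42 comparable sites.
Mismatches occur at site 11 (C/D), site 18 (Y/Q), site 34 (H/P), site 41 (Y/L).
38 of the 42 comparable sites match, so the percent identity is 38/42 × 100 = 90.48%.

90.48%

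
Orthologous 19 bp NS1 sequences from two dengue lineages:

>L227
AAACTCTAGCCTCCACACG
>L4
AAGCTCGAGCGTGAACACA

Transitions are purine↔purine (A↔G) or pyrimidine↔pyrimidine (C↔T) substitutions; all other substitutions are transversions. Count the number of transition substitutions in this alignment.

The sequences differ at positions 3 (A/G, transition), 7 (T/G, transversion), 11 (C/G, transversion), 13 (C/G, transversion), 14 (C/A, transversion), 19 (G/A, transition).
Of the 6 differences, 2 transitions and 4 transversions, so the answer is 2.

2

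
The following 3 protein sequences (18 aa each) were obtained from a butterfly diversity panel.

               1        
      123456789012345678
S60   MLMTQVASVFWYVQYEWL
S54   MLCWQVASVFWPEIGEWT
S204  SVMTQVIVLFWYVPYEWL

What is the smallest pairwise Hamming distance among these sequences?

Pairwise Hamming distances:
  S60 vs S54: 7
  S60 vs S204: 6
  S54 vs S204: 12
The smallest is 6, between S60 and S204.

6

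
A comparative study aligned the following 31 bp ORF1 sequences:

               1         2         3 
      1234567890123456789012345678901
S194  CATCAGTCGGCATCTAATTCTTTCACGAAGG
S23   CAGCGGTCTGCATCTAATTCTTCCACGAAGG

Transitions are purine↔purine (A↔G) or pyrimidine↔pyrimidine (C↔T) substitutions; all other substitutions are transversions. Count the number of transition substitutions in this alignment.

2

Differing sites — 3:T/G (Tv); 5:A/G (Ti); 9:G/T (Tv); 23:T/C (Ti).
Of the 4 differences, 2 transitions and 2 transversions, so the answer is 2.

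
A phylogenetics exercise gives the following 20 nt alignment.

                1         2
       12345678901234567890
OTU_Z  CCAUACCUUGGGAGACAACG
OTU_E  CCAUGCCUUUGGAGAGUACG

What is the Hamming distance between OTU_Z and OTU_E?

Differing sites — 5:A/G; 10:G/U; 16:C/G; 17:A/U.
That gives 4 mismatches out of 20 aligned sites, so the Hamming distance is 4.

4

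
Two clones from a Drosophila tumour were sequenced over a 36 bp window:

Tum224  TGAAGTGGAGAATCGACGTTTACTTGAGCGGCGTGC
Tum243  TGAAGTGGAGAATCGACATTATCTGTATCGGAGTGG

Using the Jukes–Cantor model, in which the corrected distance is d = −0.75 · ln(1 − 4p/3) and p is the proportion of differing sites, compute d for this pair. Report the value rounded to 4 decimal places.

The sequences differ at positions 18 (G/A), 21 (T/A), 22 (A/T), 25 (T/G), 26 (G/T), 28 (G/T), 32 (C/A), 36 (C/G).
p = 8/36 = 0.222222.
d = −0.75 · ln(1 − (4/3)·0.222222) = −0.75 · ln(0.703704) = −0.75 · (-0.351397) = 0.2635.

0.2635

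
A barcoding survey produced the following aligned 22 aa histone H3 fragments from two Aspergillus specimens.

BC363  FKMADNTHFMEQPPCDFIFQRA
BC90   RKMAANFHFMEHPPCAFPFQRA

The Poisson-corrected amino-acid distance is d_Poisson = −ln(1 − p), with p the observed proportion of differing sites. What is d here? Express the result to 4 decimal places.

0.3185

Mismatches occur at site 1 (F↔R), site 5 (D↔A), site 7 (T↔F), site 12 (Q↔H), site 16 (D↔A), site 18 (I↔P).
p = 6/22 = 0.272727.
d = −ln(1 − 0.272727) = −ln(0.727273) = 0.3185.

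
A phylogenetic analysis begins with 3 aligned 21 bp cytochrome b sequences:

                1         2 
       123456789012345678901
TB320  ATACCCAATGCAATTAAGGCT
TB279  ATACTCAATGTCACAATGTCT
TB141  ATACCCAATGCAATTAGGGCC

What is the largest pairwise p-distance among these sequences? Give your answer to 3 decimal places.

Pairwise Hamming distances:
  TB320 vs TB279: 7
  TB320 vs TB141: 2
  TB279 vs TB141: 8
The largest is 8 mismatches, between TB279 and TB141; p = 8/21 = 0.381.

0.381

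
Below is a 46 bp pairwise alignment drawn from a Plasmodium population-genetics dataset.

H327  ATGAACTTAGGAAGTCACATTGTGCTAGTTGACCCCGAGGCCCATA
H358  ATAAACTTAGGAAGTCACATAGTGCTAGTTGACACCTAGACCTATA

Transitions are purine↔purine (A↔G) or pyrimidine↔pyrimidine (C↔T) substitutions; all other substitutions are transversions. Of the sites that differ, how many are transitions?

Differing sites — 3:G/A (Ti); 21:T/A (Tv); 34:C/A (Tv); 37:G/T (Tv); 40:G/A (Ti); 43:C/T (Ti).
Of the 6 differences, 3 transitions and 3 transversions, so the answer is 3.

3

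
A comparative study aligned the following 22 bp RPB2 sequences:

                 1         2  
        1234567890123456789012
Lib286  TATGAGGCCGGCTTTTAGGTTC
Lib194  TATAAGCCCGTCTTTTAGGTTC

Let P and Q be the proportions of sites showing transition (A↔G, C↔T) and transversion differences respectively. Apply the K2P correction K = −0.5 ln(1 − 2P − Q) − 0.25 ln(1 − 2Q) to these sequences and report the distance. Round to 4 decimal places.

0.1505

The sequences differ at positions 4 (G/A, transition), 7 (G/C, transversion), 11 (G/T, transversion).
Of the 3 differences, 1 transition and 2 transversions over 22 sites: P = 1/22 = 0.045455, Q = 2/22 = 0.090909.
d = −0.5·ln(0.818181) − 0.25·ln(0.818182) = −0.5·(-0.200672) − 0.25·(-0.200670) = 0.1505.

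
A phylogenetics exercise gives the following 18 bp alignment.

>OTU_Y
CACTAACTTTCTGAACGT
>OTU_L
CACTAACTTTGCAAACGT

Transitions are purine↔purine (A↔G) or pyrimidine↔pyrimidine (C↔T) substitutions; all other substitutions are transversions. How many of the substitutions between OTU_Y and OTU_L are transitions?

2

Mismatches occur at site 11 (C↔G, transversion), site 12 (T↔C, transition), site 13 (G↔A, transition).
Of the 3 differences, 2 transitions and 1 transversion, so the answer is 2.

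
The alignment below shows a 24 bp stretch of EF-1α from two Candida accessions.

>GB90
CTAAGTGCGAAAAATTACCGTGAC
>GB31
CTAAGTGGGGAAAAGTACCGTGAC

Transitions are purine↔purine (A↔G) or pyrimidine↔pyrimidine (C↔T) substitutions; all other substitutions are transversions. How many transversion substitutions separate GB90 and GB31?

Differing sites — 8:C/G (Tv); 10:A/G (Ti); 15:T/G (Tv).
Of the 3 differences, 1 transition and 2 transversions, so the answer is 2.

2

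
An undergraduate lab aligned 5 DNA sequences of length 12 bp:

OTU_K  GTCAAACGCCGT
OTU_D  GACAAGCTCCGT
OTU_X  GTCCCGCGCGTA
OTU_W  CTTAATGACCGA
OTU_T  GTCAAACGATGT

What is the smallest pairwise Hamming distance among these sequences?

Pairwise Hamming distances:
  OTU_K vs OTU_D: 3
  OTU_K vs OTU_X: 6
  OTU_K vs OTU_W: 6
  OTU_K vs OTU_T: 2
  OTU_D vs OTU_X: 7
  OTU_D vs OTU_W: 7
  OTU_D vs OTU_T: 5
  OTU_X vs OTU_W: 9
  OTU_X vs OTU_T: 7
  OTU_W vs OTU_T: 8
The smallest is 2, between OTU_K and OTU_T.

2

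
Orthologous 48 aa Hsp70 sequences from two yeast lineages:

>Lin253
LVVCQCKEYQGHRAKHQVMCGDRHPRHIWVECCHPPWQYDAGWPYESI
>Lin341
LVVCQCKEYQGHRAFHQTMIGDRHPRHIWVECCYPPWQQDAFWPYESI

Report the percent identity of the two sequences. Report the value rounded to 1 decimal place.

Mismatches occur at site 15 (K↔F), site 18 (V↔T), site 20 (C↔I), site 34 (H↔Y), site 39 (Y↔Q), site 42 (G↔F).
42 of the 48 sites match, so the percent identity is 42/48 × 100 = 87.5%.

87.5%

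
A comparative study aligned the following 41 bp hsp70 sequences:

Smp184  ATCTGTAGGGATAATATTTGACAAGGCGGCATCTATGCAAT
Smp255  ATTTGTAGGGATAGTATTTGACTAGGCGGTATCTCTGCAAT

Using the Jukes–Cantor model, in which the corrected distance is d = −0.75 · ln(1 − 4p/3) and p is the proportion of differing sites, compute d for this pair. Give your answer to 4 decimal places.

The sequences differ at positions 3 (C/T), 14 (A/G), 23 (A/T), 30 (C/T), 35 (A/C).
p = 5/41 = 0.121951.
d = −0.75 · ln(1 − (4/3)·0.121951) = −0.75 · ln(0.837399) = −0.75 · (-0.177455) = 0.1331.

0.1331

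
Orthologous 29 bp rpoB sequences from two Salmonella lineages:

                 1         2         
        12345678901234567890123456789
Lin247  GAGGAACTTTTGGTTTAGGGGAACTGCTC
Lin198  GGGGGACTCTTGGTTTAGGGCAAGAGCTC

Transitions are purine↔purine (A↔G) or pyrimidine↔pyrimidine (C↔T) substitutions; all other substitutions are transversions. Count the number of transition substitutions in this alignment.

3

Differing sites — 2:A/G (Ti); 5:A/G (Ti); 9:T/C (Ti); 21:G/C (Tv); 24:C/G (Tv); 25:T/A (Tv).
Of the 6 differences, 3 transitions and 3 transversions, so the answer is 3.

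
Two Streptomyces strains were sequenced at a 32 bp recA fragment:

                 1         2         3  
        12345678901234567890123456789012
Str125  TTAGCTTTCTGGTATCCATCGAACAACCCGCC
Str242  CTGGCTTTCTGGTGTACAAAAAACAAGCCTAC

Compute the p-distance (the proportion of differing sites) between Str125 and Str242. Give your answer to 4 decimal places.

Mismatches occur at site 1 (T↔C), site 3 (A↔G), site 14 (A↔G), site 16 (C↔A), site 19 (T↔A), site 20 (C↔A), site 21 (G↔A), site 27 (C↔G), site 30 (G↔T), site 31 (C↔A).
There are 10 differences over 32 sites, so p = 10/32 = 0.3125.

0.3125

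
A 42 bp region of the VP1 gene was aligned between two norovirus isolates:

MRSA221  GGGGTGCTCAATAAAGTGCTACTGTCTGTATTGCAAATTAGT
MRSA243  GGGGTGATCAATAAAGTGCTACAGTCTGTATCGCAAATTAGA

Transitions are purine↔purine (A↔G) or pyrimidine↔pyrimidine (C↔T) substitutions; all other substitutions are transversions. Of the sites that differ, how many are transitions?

Differing sites — 7:C/A (Tv); 23:T/A (Tv); 32:T/C (Ti); 42:T/A (Tv).
Of the 4 differences, 1 transition and 3 transversions, so the answer is 1.

1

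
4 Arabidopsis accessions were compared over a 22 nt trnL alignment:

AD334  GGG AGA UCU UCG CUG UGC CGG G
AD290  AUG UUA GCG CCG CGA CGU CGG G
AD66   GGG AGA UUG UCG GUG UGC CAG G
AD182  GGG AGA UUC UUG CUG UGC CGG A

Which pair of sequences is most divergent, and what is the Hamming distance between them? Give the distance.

14

Pairwise Hamming distances:
  AD334 vs AD290: 11
  AD334 vs AD66: 4
  AD334 vs AD182: 4
  AD290 vs AD66: 13
  AD290 vs AD182: 14
  AD66 vs AD182: 5
The largest is 14, between AD290 and AD182.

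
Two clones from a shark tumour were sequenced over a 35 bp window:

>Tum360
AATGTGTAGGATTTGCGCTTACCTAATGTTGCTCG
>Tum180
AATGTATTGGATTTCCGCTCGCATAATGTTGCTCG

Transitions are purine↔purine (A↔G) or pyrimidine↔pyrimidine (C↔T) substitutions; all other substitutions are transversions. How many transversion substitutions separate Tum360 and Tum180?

3

The sequences differ at positions 6 (G/A, transition), 8 (A/T, transversion), 15 (G/C, transversion), 20 (T/C, transition), 21 (A/G, transition), 23 (C/A, transversion).
Of the 6 differences, 3 transitions and 3 transversions, so the answer is 3.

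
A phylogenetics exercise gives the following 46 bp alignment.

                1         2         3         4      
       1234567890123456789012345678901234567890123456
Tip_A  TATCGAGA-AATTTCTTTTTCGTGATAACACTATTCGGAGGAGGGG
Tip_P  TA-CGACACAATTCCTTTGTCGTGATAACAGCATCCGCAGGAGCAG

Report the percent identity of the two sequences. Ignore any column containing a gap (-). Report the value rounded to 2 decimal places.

Excluding the 2 gap columns leaves 44 comparable sites.
Mismatches occur at site 7 (G↔C), site 14 (T↔C), site 19 (T↔G), site 31 (C↔G), site 32 (T↔C), site 35 (T↔C), site 38 (G↔C), site 44 (G↔C), site 45 (G↔A).
35 of the 44 comparable sites match, so the percent identity is 35/44 × 100 = 79.55%.

79.55%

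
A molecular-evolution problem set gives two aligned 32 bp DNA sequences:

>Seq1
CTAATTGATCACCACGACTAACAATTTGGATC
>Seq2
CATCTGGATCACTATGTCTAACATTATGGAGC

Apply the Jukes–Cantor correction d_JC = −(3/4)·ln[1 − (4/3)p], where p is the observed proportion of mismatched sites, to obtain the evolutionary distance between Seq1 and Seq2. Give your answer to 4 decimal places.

Differing sites — 2:T/A; 3:A/T; 4:A/C; 6:T/G; 13:C/T; 15:C/T; 17:A/T; 24:A/T; 26:T/A; 31:T/G.
p = 10/32 = 0.312500.
d = −0.75 · ln(1 − (4/3)·0.312500) = −0.75 · ln(0.583333) = −0.75 · (-0.538997) = 0.4042.

0.4042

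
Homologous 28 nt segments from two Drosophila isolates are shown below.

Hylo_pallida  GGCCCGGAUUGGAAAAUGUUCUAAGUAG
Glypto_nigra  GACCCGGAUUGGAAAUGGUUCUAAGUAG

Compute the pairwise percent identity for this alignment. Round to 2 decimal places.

Differing sites — 2:G/A; 16:A/U; 17:U/G.
25 of the 28 sites match, so the percent identity is 25/28 × 100 = 89.29%.

89.29%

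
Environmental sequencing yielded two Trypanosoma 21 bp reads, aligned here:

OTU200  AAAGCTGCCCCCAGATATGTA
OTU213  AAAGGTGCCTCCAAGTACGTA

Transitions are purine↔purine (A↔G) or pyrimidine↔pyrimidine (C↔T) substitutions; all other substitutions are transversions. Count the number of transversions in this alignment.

1

The sequences differ at positions 5 (C/G, transversion), 10 (C/T, transition), 14 (G/A, transition), 15 (A/G, transition), 18 (T/C, transition).
Of the 5 differences, 4 transitions and 1 transversion, so the answer is 1.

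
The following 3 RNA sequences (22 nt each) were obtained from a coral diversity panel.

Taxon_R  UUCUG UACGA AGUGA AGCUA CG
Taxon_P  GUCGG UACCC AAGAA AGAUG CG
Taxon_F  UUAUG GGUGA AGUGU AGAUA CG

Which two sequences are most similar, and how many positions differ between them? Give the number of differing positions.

6

Pairwise Hamming distances:
  Taxon_R vs Taxon_P: 9
  Taxon_R vs Taxon_F: 6
  Taxon_P vs Taxon_F: 13
The smallest is 6, between Taxon_R and Taxon_F.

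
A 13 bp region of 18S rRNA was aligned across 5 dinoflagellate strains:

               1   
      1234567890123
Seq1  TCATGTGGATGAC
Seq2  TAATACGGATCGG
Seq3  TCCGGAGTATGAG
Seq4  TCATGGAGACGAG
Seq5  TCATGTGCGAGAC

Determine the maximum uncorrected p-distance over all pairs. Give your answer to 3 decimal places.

Pairwise Hamming distances:
  Seq1 vs Seq2: 6
  Seq1 vs Seq3: 5
  Seq1 vs Seq4: 4
  Seq1 vs Seq5: 3
  Seq2 vs Seq3: 8
  Seq2 vs Seq4: 7
  Seq2 vs Seq5: 9
  Seq3 vs Seq4: 6
  Seq3 vs Seq5: 7
  Seq4 vs Seq5: 6
The largest is 9 mismatches, between Seq2 and Seq5; p = 9/13 = 0.692.

0.692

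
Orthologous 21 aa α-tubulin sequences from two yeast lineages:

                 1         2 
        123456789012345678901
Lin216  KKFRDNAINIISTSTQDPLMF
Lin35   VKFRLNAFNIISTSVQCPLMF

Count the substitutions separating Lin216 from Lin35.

The sequences differ at positions 1 (K/V), 5 (D/L), 8 (I/F), 15 (T/V), 17 (D/C).
That gives 5 mismatches out of 21 aligned sites, so the Hamming distance is 5.

5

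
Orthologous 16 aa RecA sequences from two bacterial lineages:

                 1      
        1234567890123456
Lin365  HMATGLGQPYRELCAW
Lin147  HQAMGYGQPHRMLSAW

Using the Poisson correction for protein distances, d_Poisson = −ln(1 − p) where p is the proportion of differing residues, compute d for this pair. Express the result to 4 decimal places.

Mismatches occur at site 2 (M↔Q), site 4 (T↔M), site 6 (L↔Y), site 10 (Y↔H), site 12 (E↔M), site 14 (C↔S).
p = 6/16 = 0.375000.
d = −ln(1 − 0.375000) = −ln(0.625000) = 0.4700.

0.4700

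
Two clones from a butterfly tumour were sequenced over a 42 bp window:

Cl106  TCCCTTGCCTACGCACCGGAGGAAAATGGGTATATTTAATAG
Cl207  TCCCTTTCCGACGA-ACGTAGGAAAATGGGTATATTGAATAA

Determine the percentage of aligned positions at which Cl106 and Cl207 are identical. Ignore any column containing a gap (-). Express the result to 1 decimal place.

82.9%

Excluding the 1 gap column leaves 41 comparable sites.
The sequences differ at positions 7 (G/T), 10 (T/G), 14 (C/A), 16 (C/A), 19 (G/T), 37 (T/G), 42 (G/A).
34 of the 41 comparable sites match, so the percent identity is 34/41 × 100 = 82.9%.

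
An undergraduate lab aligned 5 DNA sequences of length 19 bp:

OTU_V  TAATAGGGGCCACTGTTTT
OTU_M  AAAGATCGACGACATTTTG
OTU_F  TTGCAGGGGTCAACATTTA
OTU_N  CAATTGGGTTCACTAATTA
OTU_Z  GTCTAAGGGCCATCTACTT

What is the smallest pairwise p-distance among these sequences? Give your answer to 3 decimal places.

Pairwise Hamming distances:
  OTU_V vs OTU_M: 9
  OTU_V vs OTU_F: 8
  OTU_V vs OTU_N: 7
  OTU_V vs OTU_Z: 9
  OTU_M vs OTU_F: 13
  OTU_M vs OTU_N: 12
  OTU_M vs OTU_Z: 13
  OTU_F vs OTU_N: 9
  OTU_F vs OTU_Z: 10
  OTU_N vs OTU_Z: 12
The smallest is 7 mismatches, between OTU_V and OTU_N; p = 7/19 = 0.368.

0.368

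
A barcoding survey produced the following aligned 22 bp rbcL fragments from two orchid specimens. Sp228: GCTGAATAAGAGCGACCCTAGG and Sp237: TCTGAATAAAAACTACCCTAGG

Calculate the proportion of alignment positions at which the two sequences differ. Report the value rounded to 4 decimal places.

0.1818

Mismatches occur at site 1 (G→T), site 10 (G→A), site 12 (G→A), site 14 (G→T).
There are 4 differences over 22 sites, so p = 4/22 = 0.1818.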